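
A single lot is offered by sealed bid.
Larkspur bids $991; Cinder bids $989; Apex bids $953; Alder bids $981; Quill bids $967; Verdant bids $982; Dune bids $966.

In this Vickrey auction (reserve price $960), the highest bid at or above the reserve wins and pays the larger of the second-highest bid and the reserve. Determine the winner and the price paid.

Vickrey auction (reserve price $960): the highest bid at or above the reserve wins and pays the larger of the second-highest bid and the reserve.
Bids in order: 991 (Larkspur) > 989 (Cinder) > 982 (Verdant) > 981 (Alder) > 967 (Quill) > 966 (Dune) > …
Highest eligible bid: Larkspur at $991.
max(second-highest $989, reserve $960) = $989; the reserve does not bind.

Larkspur pays $989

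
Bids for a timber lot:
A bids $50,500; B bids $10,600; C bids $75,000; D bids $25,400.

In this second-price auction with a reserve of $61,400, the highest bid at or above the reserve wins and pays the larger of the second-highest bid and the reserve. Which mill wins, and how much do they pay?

Rule: the highest bid at or above the reserve wins and pays the larger of the second-highest bid and the reserve.
Sorting bids: 75,000 (C) > 50,500 (A) > 25,400 (D) > 10,600 (B)
C has the top bid at or above the reserve ($75,000).
Second-highest bid $50,500 is below the reserve $61,400, so the reserve binds → payment $61,400.

C pays $61,400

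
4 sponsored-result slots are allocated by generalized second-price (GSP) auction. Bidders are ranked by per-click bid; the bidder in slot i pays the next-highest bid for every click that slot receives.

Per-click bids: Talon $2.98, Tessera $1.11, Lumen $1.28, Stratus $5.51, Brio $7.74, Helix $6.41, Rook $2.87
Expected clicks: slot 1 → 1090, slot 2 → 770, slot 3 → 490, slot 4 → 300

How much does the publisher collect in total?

Sorting advertisers: $7.74 (Brio) > $6.41 (Helix) > $5.51 (Stratus) > $2.98 (Talon) > $2.87 (Rook) > …
Slot 1: Brio pays $6.41 × 1090 = $6986.90
Slot 2: Helix pays $5.51 × 770 = $4242.70
Slot 3: Stratus pays $2.98 × 490 = $1460.20
Slot 4: Talon pays $2.87 × 300 = $861.00
Total = $13550.80

Total revenue: $13550.80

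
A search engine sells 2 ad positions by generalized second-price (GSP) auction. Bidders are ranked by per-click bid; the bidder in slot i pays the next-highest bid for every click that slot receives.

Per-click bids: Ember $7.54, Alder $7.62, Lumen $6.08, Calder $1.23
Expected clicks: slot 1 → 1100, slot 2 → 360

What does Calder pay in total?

Calder pays $0.00

Sorting advertisers: $7.62 (Alder) > $7.54 (Ember) > $6.08 (Lumen) > …
Calder ranks below slot 2 → no slot, pays nothing.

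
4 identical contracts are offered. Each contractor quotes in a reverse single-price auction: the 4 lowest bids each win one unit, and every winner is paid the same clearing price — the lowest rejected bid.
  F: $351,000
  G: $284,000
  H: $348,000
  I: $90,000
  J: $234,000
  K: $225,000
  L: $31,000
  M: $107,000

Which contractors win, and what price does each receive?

L, I, M, K; each is paid $234,000

Bids ranked low→high: 31,000 (L), 90,000 (I), 107,000 (M), 225,000 (K), 234,000 (J), 284,000 (G), …
Winners (4 units): L, I, M, K.
Clearing price = lowest rejected bid = $234,000.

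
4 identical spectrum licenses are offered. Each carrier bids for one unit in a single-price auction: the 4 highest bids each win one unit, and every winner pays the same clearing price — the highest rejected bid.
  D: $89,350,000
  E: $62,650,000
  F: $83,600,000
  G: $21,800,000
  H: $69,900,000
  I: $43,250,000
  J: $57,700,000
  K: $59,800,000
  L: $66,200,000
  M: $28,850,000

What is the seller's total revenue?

Total revenue: $250,600,000

Ordering the bids: 89,350,000 (D), 83,600,000 (F), 69,900,000 (H), 66,200,000 (L), 62,650,000 (E), 59,800,000 (K), …
Top 4: D, F, H, L.
Highest unsuccessful bid: $62,650,000 → clearing price.
Total revenue = 4 × $62,650,000 = $250,600,000.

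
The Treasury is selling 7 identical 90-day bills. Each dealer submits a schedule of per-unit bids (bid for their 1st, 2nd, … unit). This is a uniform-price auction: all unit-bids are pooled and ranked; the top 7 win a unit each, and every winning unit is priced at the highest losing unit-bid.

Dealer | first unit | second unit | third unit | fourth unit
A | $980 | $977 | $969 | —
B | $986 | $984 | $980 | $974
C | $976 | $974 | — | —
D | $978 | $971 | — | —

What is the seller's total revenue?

All unit-bids, highest first — top 7: 986 (B-1), 984 (B-2), 980 (A-1), 980 (B-3), 978 (D-1), 977 (A-2), 976 (C-1)
The (k+1)-th unit-bid is $974.
Allocation: A 2, B 3, C 1, D 1. Every unit priced at $974.
Revenue = 7 × 974 = $6,818.

Total revenue: $6,818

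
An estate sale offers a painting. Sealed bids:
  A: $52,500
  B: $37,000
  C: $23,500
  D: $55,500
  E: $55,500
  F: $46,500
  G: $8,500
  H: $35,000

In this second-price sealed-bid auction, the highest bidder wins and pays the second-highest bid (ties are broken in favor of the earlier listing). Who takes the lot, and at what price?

D pays $55,500

Second-price sealed-bid auction: the highest bidder wins and pays the second-highest bid.
Bids ranked: 55,500 (D) > 55,500 (E) > 52,500 (A) > 46,500 (F) > 37,000 (B) > 35,000 (H) > …
Tie at $55,500 → D wins by tie-break.
D wins with the highest bid; price is set by the runner-up at $55,500.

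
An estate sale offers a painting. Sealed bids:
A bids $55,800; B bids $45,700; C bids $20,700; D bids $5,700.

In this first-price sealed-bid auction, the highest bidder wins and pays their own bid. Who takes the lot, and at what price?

First-price sealed-bid auction: the highest bidder wins and pays their own bid.
Bids ranked: 55,800 (A) > 45,700 (B) > 20,700 (C) > 5,700 (D)
A is highest → pays own bid, $55,800.

A pays $55,800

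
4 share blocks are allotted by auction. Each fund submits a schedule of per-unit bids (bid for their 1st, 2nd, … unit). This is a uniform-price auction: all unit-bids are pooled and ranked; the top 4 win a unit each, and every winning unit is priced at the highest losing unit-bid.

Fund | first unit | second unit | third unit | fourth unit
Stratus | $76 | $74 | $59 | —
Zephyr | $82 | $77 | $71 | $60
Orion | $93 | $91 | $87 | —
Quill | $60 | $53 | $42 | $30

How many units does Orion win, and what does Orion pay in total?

Orion: 3 units, pays $231

Pooled unit-bids ranked (top 4): 93 (Orion-1), 91 (Orion-2), 87 (Orion-3), 82 (Zephyr-1)
The (k+1)-th unit-bid is $77.
Orion wins 3 unit(s) at $77 each.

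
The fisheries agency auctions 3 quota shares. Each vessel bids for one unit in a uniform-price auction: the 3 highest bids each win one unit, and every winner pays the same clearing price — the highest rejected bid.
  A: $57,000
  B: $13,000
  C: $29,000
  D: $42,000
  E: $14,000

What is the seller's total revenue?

Sorting: 57,000 (A), 42,000 (D), 29,000 (C), 14,000 (E), 13,000 (B)
Top 3: A, D, C.
Highest unsuccessful bid: $14,000 → clearing price.
Total revenue = 3 × $14,000 = $42,000.

Total revenue: $42,000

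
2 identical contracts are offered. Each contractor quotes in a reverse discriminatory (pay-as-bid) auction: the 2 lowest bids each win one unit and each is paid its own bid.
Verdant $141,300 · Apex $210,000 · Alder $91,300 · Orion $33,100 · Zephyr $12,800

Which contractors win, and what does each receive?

Zephyr $12,800, Orion $33,100

Ordering the bids: 12,800 (Zephyr), 33,100 (Orion), 91,300 (Alder), 141,300 (Verdant), …
Lowest 2: Zephyr, Orion.
Each winner is paid its own bid: Zephyr $12,800, Orion $33,100.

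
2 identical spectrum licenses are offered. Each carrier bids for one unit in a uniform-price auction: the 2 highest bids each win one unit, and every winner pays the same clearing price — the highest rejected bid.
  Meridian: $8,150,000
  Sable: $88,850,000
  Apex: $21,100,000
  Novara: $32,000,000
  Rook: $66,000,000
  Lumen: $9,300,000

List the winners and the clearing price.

Sable, Rook; each pays $32,000,000

Sorting: 88,850,000 (Sable), 66,000,000 (Rook), 32,000,000 (Novara), 21,100,000 (Apex), …
Top 2: Sable, Rook.
Highest unsuccessful bid: $32,000,000 → clearing price.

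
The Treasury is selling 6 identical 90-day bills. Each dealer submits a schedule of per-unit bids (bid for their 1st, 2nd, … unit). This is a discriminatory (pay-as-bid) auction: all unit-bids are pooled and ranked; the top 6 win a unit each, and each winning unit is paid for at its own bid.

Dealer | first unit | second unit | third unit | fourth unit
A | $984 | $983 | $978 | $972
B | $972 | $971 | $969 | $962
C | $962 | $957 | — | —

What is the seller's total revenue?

All unit-bids, highest first — top 6: 984 (A-1), 983 (A-2), 978 (A-3), 972 (A-4), 972 (B-1), 971 (B-2)
Next rejected bid: $969 (not a price — pay-as-bid).
Each winning unit pays its own bid.
Revenue = 984 + 983 + 978 + 972 + 972 + 971 = $5,860.

Total revenue: $5,860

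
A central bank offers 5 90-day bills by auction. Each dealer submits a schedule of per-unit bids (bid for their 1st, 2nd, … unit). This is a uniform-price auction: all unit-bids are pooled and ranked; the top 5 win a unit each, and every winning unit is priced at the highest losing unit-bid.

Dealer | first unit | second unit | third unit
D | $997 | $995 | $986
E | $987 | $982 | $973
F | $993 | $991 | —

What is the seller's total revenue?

Total revenue: $4,930

Merging the schedules and taking the best 5: 997 (D-1), 995 (D-2), 993 (F-1), 991 (F-2), 987 (E-1)
The (k+1)-th unit-bid is $986.
Allocation: D 2, E 1, F 2. Every unit priced at $986.
Revenue = 5 × 986 = $4,930.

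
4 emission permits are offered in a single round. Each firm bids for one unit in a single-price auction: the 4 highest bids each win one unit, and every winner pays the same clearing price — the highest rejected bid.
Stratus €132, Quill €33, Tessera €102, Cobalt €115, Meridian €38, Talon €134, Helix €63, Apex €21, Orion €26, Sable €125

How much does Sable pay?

Ordering the bids: 134 (Talon), 132 (Stratus), 125 (Sable), 115 (Cobalt), 102 (Tessera), 63 (Helix), …
The 4 highest are Talon, Stratus, Sable, Cobalt.
Clearing price = highest rejected bid = €102.
Sable wins → pays €102.

Sable pays €102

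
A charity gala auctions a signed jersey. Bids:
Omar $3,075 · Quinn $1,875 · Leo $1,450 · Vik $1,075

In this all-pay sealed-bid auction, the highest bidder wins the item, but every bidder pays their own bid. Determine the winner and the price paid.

Bids ranked: 3,075 (Omar) > 1,875 (Quinn) > 1,450 (Leo) > 1,075 (Vik)
Omar wins with the top bid; all bids are sunk regardless.

Omar pays $3,075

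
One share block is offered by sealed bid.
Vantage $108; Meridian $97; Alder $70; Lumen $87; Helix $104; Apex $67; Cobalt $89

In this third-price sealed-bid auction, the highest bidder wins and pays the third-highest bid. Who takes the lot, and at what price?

Third-price sealed-bid auction: the highest bidder wins and pays the third-highest bid.
Sorting bids: 108 (Vantage) > 104 (Helix) > 97 (Meridian) > 89 (Cobalt) > 87 (Lumen) > 70 (Alder) > …
Vantage is highest; pays the third-highest bid, $97.

Vantage pays $97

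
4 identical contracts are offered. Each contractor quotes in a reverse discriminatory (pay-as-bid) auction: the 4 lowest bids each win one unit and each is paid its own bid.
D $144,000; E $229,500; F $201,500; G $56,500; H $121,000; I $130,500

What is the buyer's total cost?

Sorting: 56,500 (G), 121,000 (H), 130,500 (I), 144,000 (D), 201,500 (F), 229,500 (E)
Lowest 4: G, H, I, D.
Total cost = 56,500 + 121,000 + 130,500 + 144,000 = $452,000.

Total cost: $452,000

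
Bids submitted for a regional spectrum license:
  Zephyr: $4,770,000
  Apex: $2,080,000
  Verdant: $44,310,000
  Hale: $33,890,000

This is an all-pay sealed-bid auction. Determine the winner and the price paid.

Rule: the highest bidder wins the item, but every bidder pays their own bid.
Sorting bids: 44,310,000 (Verdant) > 33,890,000 (Hale) > 4,770,000 (Zephyr) > 2,080,000 (Apex)
Verdant wins with the top bid; all bids are sunk regardless.

Verdant pays $44,310,000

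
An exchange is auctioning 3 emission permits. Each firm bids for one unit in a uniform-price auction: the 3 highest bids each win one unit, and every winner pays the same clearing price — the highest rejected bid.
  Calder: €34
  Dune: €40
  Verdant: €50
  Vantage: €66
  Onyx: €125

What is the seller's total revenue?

Bids ranked high→low: 125 (Onyx), 66 (Vantage), 50 (Verdant), 40 (Dune), 34 (Calder)
Top 3: Onyx, Vantage, Verdant.
Highest unsuccessful bid: €40 → clearing price.
Total revenue = 3 × €40 = €120.

Total revenue: €120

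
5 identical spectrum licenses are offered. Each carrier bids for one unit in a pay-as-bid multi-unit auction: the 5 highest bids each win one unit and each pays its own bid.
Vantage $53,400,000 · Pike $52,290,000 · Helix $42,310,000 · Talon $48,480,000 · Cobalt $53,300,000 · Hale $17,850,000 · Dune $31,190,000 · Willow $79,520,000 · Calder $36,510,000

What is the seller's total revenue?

Ordering the bids: 79,520,000 (Willow), 53,400,000 (Vantage), 53,300,000 (Cobalt), 52,290,000 (Pike), 48,480,000 (Talon), 42,310,000 (Helix), 36,510,000 (Calder), …
Winners (5 units): Willow, Vantage, Cobalt, Pike, Talon.
Total revenue = 79,520,000 + 53,400,000 + 53,300,000 + 52,290,000 + 48,480,000 = $286,990,000.

Total revenue: $286,990,000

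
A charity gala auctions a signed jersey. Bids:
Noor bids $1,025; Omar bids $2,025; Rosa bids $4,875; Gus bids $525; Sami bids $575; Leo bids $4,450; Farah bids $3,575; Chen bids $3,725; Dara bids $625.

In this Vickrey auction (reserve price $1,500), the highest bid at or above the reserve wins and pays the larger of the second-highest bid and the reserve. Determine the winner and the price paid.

Rosa pays $4,450

Vickrey auction (reserve price $1,500): the highest bid at or above the reserve wins and pays the larger of the second-highest bid and the reserve.
Bids in order: 4,875 (Rosa) > 4,450 (Leo) > 3,725 (Chen) > 3,575 (Farah) > 2,025 (Omar) > 1,025 (Noor) > …
Highest eligible bid: Rosa at $4,875.
Second-highest bid $4,450 exceeds the reserve $1,500 → payment $4,450.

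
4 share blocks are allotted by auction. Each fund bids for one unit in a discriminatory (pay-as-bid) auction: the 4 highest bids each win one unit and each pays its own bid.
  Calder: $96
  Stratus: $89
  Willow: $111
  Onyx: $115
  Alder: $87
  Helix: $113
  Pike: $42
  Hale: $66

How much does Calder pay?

Calder pays $96

Bids ranked high→low: 115 (Onyx), 113 (Helix), 111 (Willow), 96 (Calder), 89 (Stratus), 87 (Alder), …
The 4 highest are Onyx, Helix, Willow, Calder.
Calder wins → own bid $96.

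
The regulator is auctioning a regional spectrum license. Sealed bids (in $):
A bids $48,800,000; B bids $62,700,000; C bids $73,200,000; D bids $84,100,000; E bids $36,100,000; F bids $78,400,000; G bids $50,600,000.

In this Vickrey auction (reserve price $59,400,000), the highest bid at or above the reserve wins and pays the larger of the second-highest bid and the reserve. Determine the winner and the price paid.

Sorting bids: 84,100,000 (D) > 78,400,000 (F) > 73,200,000 (C) > 62,700,000 (B) > 50,600,000 (G) > 48,800,000 (A) > …
D has the top bid at or above the reserve ($84,100,000).
Second-highest bid $78,400,000 exceeds the reserve $59,400,000 → payment $78,400,000.

D pays $78,400,000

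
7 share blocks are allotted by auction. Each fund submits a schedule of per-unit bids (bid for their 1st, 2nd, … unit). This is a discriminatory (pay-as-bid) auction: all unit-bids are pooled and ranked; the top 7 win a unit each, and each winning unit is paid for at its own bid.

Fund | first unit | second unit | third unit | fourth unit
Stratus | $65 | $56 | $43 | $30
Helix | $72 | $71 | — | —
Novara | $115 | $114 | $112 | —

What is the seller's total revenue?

All unit-bids, highest first — top 7: 115 (Novara-1), 114 (Novara-2), 112 (Novara-3), 72 (Helix-1), 71 (Helix-2), 65 (Stratus-1), 56 (Stratus-2)
Next rejected bid: $43 (not a price — pay-as-bid).
Each winning unit pays its own bid.
Revenue = 115 + 114 + 112 + 72 + 71 + 65 + 56 = $605.

Total revenue: $605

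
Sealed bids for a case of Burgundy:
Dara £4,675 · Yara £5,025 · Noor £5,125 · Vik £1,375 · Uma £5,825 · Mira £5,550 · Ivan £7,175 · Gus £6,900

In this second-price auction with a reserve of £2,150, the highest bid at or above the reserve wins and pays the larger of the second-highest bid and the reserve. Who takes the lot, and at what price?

Ivan pays £6,900

Bids ranked: 7,175 (Ivan) > 6,900 (Gus) > 5,825 (Uma) > 5,550 (Mira) > 5,125 (Noor) > 5,025 (Yara) > …
Ivan has the top bid at or above the reserve (£7,175).
Second-highest bid £6,900 exceeds the reserve £2,150 → payment £6,900.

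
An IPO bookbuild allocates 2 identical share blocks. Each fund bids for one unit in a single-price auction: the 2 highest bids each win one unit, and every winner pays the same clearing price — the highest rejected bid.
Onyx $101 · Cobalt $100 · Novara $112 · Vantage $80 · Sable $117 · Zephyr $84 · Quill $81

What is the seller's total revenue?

Total revenue: $202

Sorting: 117 (Sable), 112 (Novara), 101 (Onyx), 100 (Cobalt), …
The 2 highest are Sable, Novara.
Highest unsuccessful bid: $101 → clearing price.
Total revenue = 2 × $101 = $202.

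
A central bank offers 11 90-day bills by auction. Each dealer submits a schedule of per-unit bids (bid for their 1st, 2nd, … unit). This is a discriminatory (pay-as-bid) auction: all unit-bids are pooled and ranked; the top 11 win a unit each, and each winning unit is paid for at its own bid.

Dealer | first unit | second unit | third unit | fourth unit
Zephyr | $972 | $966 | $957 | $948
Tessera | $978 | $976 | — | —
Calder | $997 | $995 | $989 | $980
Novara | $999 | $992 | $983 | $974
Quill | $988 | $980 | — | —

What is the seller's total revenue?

Total revenue: $10,857

Pooled unit-bids ranked (top 11): 999 (Novara-1), 997 (Calder-1), 995 (Calder-2), 992 (Novara-2), 989 (Calder-3), 988 (Quill-1), 983 (Novara-3), 980 (Calder-4), 980 (Quill-2), 978 (Tessera-1), 976 (Tessera-2)
Next rejected bid: $974 (not a price — pay-as-bid).
Each winning unit pays its own bid.
Revenue = 999 + 997 + 995 + 992 + 989 + 988 + 983 + 980 + 980 + 978 + 976 = $10,857.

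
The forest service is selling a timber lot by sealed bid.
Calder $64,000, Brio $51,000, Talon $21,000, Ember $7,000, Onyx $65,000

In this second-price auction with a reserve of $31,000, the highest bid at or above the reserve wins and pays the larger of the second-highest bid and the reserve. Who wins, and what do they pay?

Sorting bids: 65,000 (Onyx) > 64,000 (Calder) > 51,000 (Brio) > 21,000 (Talon) > 7,000 (Ember)
Highest eligible bid: Onyx at $65,000.
Second-highest bid $64,000 exceeds the reserve $31,000 → payment $64,000.

Onyx pays $64,000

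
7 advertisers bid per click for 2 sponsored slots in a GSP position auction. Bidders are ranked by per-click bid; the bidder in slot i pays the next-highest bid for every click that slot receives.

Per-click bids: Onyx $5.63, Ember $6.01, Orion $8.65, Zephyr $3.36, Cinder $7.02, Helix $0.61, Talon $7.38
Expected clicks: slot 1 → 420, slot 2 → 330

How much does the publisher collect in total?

Ranked by bid: $8.65 (Orion) > $7.38 (Talon) > $7.02 (Cinder) > …
Slot 1: Orion pays $7.38 × 420 = $3099.60
Slot 2: Talon pays $7.02 × 330 = $2316.60
Total = $5416.20

Total revenue: $5416.20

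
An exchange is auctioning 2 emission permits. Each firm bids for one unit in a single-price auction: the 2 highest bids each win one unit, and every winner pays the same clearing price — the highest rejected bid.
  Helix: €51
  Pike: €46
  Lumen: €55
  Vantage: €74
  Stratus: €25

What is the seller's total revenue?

Total revenue: €102

Ordering the bids: 74 (Vantage), 55 (Lumen), 51 (Helix), 46 (Pike), …
Top 2: Vantage, Lumen.
Clearing price = highest rejected bid = €51.
Total revenue = 2 × €51 = €102.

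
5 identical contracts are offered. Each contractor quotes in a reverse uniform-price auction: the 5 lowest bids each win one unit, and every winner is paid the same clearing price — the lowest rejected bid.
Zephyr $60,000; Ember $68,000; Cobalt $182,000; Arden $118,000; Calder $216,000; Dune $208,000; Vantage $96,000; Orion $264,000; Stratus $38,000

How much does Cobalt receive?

Sorting: 38,000 (Stratus), 60,000 (Zephyr), 68,000 (Ember), 96,000 (Vantage), 118,000 (Arden), 182,000 (Cobalt), 208,000 (Dune), …
The 5 lowest are Stratus, Zephyr, Ember, Vantage, Arden.
Clearing price = lowest rejected bid = $182,000.
Cobalt does not win → is paid $0.

Cobalt is paid $0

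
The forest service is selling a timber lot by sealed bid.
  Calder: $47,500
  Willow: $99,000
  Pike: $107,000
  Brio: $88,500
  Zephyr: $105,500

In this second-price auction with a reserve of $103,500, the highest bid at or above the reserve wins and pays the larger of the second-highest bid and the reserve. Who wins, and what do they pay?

Pike pays $105,500

Sorting bids: 107,000 (Pike) > 105,500 (Zephyr) > 99,000 (Willow) > 88,500 (Brio) > 47,500 (Calder)
Highest eligible bid: Pike at $107,000.
max(second-highest $105,500, reserve $103,500) = $105,500; the reserve does not bind.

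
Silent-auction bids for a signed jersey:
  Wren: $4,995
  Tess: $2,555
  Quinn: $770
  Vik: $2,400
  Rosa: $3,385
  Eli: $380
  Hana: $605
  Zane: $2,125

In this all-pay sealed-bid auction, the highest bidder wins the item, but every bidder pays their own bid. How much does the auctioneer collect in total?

Total revenue: $17,215

Bids ranked: 4,995 (Wren) > 3,385 (Rosa) > 2,555 (Tess) > 2,400 (Vik) > 2,125 (Zane) > 770 (Quinn) > …
Every bidder forfeits their bid regardless of winning.
Revenue = 4,995 + 2,555 + 770 + 2,400 + 3,385 + 380 + 605 + 2,125 = $17,215.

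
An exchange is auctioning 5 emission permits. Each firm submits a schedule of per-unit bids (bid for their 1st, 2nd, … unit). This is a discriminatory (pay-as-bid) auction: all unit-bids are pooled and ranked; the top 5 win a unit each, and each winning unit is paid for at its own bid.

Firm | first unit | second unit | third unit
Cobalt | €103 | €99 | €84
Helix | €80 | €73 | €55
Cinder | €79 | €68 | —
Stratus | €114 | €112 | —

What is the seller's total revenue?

Total revenue: €512

Pooled unit-bids ranked (top 5): 114 (Stratus-1), 112 (Stratus-2), 103 (Cobalt-1), 99 (Cobalt-2), 84 (Cobalt-3)
Next rejected bid: €80 (not a price — pay-as-bid).
Each winning unit pays its own bid.
Revenue = 114 + 112 + 103 + 99 + 84 = €512.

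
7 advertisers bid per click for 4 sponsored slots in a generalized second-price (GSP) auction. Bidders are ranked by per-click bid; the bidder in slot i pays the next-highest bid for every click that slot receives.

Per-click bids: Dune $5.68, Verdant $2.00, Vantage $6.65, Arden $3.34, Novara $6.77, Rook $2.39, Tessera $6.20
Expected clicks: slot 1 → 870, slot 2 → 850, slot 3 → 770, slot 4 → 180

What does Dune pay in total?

Per-click bids in order: $6.77 (Novara) > $6.65 (Vantage) > $6.20 (Tessera) > $5.68 (Dune) > $3.34 (Arden) > …
Dune holds slot 4 → pays next bid $3.34 × 180 clicks = $601.20.

Dune pays $601.20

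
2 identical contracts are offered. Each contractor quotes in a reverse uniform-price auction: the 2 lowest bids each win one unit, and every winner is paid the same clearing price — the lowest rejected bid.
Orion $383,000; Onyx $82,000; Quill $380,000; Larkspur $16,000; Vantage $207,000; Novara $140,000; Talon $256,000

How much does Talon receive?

Talon is paid $0

Sorting: 16,000 (Larkspur), 82,000 (Onyx), 140,000 (Novara), 207,000 (Vantage), …
Winners (2 units): Larkspur, Onyx.
Clearing price = lowest rejected bid = $140,000.
Talon does not win → is paid $0.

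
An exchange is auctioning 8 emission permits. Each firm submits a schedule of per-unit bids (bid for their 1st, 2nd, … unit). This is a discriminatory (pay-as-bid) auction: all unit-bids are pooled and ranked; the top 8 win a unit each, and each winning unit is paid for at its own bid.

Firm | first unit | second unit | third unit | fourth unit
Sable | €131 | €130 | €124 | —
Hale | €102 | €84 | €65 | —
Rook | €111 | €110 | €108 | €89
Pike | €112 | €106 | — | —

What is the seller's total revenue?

Total revenue: €932

Merging the schedules and taking the best 8: 131 (Sable-1), 130 (Sable-2), 124 (Sable-3), 112 (Pike-1), 111 (Rook-1), 110 (Rook-2), 108 (Rook-3), 106 (Pike-2)
Next rejected bid: €102 (not a price — pay-as-bid).
Each winning unit pays its own bid.
Revenue = 131 + 130 + 124 + 112 + 111 + 110 + 108 + 106 = €932.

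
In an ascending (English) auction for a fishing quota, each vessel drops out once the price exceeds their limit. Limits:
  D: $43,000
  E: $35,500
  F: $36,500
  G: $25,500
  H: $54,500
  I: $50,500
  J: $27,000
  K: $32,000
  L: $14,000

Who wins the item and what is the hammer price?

H wins at $50,500

Open ascending-bid auction: the price rises until one bidder remains; the winner pays the price at which the last rival dropped out.
Limits ranked: 54,500 (H) > 50,500 (I) > 43,000 (D) > 36,500 (F) > 35,500 (E) > 32,000 (K) > …
I is the last rival to drop out, at $50,500; H remains and wins at that price.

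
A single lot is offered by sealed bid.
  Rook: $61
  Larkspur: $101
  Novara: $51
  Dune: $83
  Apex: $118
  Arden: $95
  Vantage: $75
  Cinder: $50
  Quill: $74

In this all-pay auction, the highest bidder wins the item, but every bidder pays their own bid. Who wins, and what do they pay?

Apex pays $118

Bids ranked: 118 (Apex) > 101 (Larkspur) > 95 (Arden) > 83 (Dune) > 75 (Vantage) > 74 (Quill) > …
Apex is highest and takes the item; every bidder forfeits their bid.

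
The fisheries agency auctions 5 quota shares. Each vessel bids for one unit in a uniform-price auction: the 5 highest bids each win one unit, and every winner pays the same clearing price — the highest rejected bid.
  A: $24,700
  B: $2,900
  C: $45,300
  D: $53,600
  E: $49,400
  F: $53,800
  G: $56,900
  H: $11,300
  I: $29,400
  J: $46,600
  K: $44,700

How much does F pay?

Ordering the bids: 56,900 (G), 53,800 (F), 53,600 (D), 49,400 (E), 46,600 (J), 45,300 (C), 44,700 (K), …
Winners (5 units): G, F, D, E, J.
Clearing price = highest rejected bid = $45,300.
F wins → pays $45,300.

F pays $45,300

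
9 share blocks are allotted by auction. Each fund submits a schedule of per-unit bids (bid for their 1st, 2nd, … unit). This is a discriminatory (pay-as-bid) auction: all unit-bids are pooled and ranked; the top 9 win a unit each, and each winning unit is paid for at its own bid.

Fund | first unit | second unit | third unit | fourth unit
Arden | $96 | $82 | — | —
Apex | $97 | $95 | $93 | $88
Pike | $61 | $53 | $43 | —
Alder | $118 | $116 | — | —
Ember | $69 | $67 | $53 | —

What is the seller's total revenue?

All unit-bids, highest first — top 9: 118 (Alder-1), 116 (Alder-2), 97 (Apex-1), 96 (Arden-1), 95 (Apex-2), 93 (Apex-3), 88 (Apex-4), 82 (Arden-2), 69 (Ember-1)
Next rejected bid: $67 (not a price — pay-as-bid).
Each winning unit pays its own bid.
Revenue = 118 + 116 + 97 + 96 + 95 + 93 + 88 + 82 + 69 = $854.

Total revenue: $854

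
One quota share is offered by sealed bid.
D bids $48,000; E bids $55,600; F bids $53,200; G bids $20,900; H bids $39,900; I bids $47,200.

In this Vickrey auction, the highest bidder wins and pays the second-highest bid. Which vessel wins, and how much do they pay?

Bids in order: 55,600 (E) > 53,200 (F) > 48,000 (D) > 47,200 (I) > 39,900 (H) > 20,900 (G)
E is highest; pays the second-highest bid, $53,200.

E pays $53,200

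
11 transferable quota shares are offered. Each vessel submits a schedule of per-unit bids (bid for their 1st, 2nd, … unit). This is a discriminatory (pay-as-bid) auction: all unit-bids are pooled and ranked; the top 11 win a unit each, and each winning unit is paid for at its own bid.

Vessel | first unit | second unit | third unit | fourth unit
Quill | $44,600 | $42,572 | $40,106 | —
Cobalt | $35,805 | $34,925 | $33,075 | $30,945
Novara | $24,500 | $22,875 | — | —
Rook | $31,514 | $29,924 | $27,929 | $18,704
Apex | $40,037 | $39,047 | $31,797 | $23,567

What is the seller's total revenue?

Total revenue: $404,423

All unit-bids, highest first — top 11: 44,600 (Quill-1), 42,572 (Quill-2), 40,106 (Quill-3), 40,037 (Apex-1), 39,047 (Apex-2), 35,805 (Cobalt-1), 34,925 (Cobalt-2), 33,075 (Cobalt-3), 31,797 (Apex-3), 31,514 (Rook-1), 30,945 (Cobalt-4)
Next rejected bid: $29,924 (not a price — pay-as-bid).
Each winning unit pays its own bid.
Revenue = 44,600 + 42,572 + 40,106 + 40,037 + 39,047 + 35,805 + 34,925 + 33,075 + 31,797 + 31,514 + 30,945 = $404,423.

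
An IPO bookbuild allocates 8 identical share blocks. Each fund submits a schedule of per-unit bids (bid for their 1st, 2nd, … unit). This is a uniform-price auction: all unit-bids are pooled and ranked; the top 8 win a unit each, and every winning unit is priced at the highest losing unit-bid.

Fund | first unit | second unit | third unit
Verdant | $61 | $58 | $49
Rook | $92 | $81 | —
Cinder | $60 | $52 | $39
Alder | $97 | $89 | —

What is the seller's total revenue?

All unit-bids, highest first — top 8: 97 (Alder-1), 92 (Rook-1), 89 (Alder-2), 81 (Rook-2), 61 (Verdant-1), 60 (Cinder-1), 58 (Verdant-2), 52 (Cinder-2)
First bid not allocated: $49.
Allocation: Alder 2, Cinder 2, Rook 2, Verdant 2. Every unit priced at $49.
Revenue = 8 × 49 = $392.

Total revenue: $392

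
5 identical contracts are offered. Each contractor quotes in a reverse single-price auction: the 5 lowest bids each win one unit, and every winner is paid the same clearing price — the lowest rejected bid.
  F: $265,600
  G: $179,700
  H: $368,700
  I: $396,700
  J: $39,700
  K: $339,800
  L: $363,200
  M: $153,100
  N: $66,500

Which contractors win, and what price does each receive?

Ordering the bids: 39,700 (J), 66,500 (N), 153,100 (M), 179,700 (G), 265,600 (F), 339,800 (K), 363,200 (L), …
The 5 lowest are J, N, M, G, F.
First losing bid is K's $339,800, which sets the uniform price.

J, N, M, G, F; each is paid $339,800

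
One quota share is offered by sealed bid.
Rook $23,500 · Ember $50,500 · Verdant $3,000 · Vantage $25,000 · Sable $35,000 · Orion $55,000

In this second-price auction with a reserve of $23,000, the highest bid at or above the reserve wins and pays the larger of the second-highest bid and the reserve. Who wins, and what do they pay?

Bids in order: 55,000 (Orion) > 50,500 (Ember) > 35,000 (Sable) > 25,000 (Vantage) > 23,500 (Rook) > 3,000 (Verdant)
Highest eligible bid: Orion at $55,000.
Second-highest bid $50,500 exceeds the reserve $23,000 → payment $50,500.

Orion pays $50,500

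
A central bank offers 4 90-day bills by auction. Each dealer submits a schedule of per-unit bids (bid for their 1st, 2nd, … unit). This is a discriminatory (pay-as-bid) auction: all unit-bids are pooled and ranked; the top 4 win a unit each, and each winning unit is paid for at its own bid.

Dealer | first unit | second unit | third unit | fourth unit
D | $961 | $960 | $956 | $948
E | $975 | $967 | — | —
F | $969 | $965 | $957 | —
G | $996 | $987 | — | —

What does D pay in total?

Pooled unit-bids ranked (top 4): 996 (G-1), 987 (G-2), 975 (E-1), 969 (F-1)
Next rejected bid: $967 (not a price — pay-as-bid).
D wins no units.

D pays $0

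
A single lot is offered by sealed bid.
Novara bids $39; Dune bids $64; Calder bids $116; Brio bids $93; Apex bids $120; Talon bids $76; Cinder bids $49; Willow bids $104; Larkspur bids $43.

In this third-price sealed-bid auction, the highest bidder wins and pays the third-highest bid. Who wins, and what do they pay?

Bids ranked: 120 (Apex) > 116 (Calder) > 104 (Willow) > 93 (Brio) > 76 (Talon) > 64 (Dune) > …
Apex wins; payment is bid #3 in the ranking = $104.

Apex pays $104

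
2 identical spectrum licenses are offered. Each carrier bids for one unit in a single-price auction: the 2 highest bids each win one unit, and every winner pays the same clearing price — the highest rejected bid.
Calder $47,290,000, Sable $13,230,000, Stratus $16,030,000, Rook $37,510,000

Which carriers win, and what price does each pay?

Sorting: 47,290,000 (Calder), 37,510,000 (Rook), 16,030,000 (Stratus), 13,230,000 (Sable)
Top 2: Calder, Rook.
Clearing price = highest rejected bid = $16,030,000.

Calder, Rook; each pays $16,030,000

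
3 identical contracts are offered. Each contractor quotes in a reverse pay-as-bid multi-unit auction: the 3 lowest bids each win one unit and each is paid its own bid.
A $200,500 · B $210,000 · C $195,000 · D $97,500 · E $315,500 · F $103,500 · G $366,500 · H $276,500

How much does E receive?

E is paid $0

Sorting: 97,500 (D), 103,500 (F), 195,000 (C), 200,500 (A), 210,000 (B), …
Lowest 3: D, F, C.
E does not win → $0.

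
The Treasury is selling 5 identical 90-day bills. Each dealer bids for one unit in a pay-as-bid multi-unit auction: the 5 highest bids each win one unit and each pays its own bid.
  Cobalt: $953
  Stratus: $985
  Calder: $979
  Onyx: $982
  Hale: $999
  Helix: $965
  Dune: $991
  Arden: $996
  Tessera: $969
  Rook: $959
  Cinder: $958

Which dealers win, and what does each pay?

Sorting: 999 (Hale), 996 (Arden), 991 (Dune), 985 (Stratus), 982 (Onyx), 979 (Calder), 969 (Tessera), …
Winners (5 units): Hale, Arden, Dune, Stratus, Onyx.
Each winner pays its own bid: Hale $999, Arden $996, Dune $991, Stratus $985, Onyx $982.

Hale $999, Arden $996, Dune $991, Stratus $985, Onyx $982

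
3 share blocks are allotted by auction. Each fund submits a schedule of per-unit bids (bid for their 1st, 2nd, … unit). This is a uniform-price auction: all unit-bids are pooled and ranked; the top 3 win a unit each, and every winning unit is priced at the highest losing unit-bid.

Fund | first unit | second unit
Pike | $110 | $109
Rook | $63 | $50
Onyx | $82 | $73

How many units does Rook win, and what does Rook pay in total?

Rook: 0 units, pays $0

Pooled unit-bids ranked (top 3): 110 (Pike-1), 109 (Pike-2), 82 (Onyx-1)
The (k+1)-th unit-bid is $73.
Rook wins 0 unit(s) at $73 each.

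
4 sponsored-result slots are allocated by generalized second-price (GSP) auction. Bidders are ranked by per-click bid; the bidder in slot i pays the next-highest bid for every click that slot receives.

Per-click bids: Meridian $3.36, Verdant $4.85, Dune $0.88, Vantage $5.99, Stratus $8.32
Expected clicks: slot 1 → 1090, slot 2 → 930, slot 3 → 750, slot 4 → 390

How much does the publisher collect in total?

Per-click bids in order: $8.32 (Stratus) > $5.99 (Vantage) > $4.85 (Verdant) > $3.36 (Meridian) > $0.88 (Dune)
Slot 1: Stratus pays $5.99 × 1090 = $6529.10
Slot 2: Vantage pays $4.85 × 930 = $4510.50
Slot 3: Verdant pays $3.36 × 750 = $2520.00
Slot 4: Meridian pays $0.88 × 390 = $343.20
Total = $13902.80

Total revenue: $13902.80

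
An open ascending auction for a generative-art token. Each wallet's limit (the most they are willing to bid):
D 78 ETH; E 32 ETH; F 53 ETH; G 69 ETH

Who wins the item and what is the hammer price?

Limits ranked: 78 (D) > 69 (G) > 53 (F) > 32 (E)
Once the price passes 69 ETH, only D is left; the hammer falls at G's limit of 69 ETH.

D wins at 69 ETH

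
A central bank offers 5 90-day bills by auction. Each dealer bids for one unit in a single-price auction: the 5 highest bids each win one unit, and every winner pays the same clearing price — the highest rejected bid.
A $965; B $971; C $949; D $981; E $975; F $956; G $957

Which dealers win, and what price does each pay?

Bids ranked high→low: 981 (D), 975 (E), 971 (B), 965 (A), 957 (G), 956 (F), 949 (C)
The 5 highest are D, E, B, A, G.
Clearing price = highest rejected bid = $956.

D, E, B, A, G; each pays $956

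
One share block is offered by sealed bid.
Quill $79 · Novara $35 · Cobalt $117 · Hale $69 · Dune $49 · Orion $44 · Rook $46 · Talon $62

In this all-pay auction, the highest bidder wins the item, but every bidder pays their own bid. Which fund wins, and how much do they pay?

Rule: the highest bidder wins the item, but every bidder pays their own bid.
Sorting bids: 117 (Cobalt) > 79 (Quill) > 69 (Hale) > 62 (Talon) > 49 (Dune) > 46 (Rook) > …
Cobalt wins with the top bid; all bids are sunk regardless.

Cobalt pays $117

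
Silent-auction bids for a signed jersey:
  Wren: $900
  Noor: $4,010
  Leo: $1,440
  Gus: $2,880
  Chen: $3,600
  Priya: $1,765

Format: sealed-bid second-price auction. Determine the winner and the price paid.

Noor pays $3,600

Rule: the highest bidder wins and pays the second-highest bid.
Bids ranked: 4,010 (Noor) > 3,600 (Chen) > 2,880 (Gus) > 1,765 (Priya) > 1,440 (Leo) > 900 (Wren)
Noor wins with the highest bid; price is set by the runner-up at $3,600.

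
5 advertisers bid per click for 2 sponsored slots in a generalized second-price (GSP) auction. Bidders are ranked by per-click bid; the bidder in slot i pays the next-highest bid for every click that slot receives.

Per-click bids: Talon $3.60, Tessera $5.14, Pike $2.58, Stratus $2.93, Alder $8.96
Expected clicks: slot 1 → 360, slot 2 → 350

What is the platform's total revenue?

Total revenue: $3110.40

Per-click bids in order: $8.96 (Alder) > $5.14 (Tessera) > $3.60 (Talon) > …
Slot 1: Alder pays $5.14 × 360 = $1850.40
Slot 2: Tessera pays $3.60 × 350 = $1260.00
Total = $3110.40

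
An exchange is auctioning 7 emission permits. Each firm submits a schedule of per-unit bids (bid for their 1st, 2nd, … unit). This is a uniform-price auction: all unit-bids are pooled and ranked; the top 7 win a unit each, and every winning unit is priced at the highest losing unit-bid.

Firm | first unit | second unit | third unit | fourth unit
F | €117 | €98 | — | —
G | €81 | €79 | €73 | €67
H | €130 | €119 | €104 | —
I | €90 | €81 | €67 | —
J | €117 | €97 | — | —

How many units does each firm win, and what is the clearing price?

All unit-bids, highest first — top 7: 130 (H-1), 119 (H-2), 117 (F-1), 117 (J-1), 104 (H-3), 98 (F-2), 97 (J-2)
First bid not allocated: €90.
Allocation: F 2, H 3, J 2.

F 2, H 3, J 2; clearing price €90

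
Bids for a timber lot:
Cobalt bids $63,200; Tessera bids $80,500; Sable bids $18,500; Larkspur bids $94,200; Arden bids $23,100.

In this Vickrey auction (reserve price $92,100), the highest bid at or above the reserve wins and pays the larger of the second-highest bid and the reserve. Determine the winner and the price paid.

Sorting bids: 94,200 (Larkspur) > 80,500 (Tessera) > 63,200 (Cobalt) > 23,100 (Arden) > 18,500 (Sable)
Highest eligible bid: Larkspur at $94,200.
Second-highest bid $80,500 is below the reserve $92,100, so the reserve binds → payment $92,100.

Larkspur pays $92,100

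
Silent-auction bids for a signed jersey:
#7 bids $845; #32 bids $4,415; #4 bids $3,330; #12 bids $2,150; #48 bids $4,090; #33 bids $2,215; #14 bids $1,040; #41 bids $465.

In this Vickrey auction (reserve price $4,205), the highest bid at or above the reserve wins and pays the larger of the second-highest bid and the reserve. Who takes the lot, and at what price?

Bids in order: 4,415 (#32) > 4,090 (#48) > 3,330 (#4) > 2,215 (#33) > 2,150 (#12) > 1,040 (#14) > …
Highest eligible bid: #32 at $4,415.
Second-highest bid $4,090 is below the reserve $4,205, so the reserve binds → payment $4,205.

#32 pays $4,205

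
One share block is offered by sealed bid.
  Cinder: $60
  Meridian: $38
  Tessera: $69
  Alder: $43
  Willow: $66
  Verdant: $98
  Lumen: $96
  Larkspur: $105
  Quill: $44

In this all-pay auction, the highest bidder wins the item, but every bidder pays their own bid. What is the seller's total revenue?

Bids in order: 105 (Larkspur) > 98 (Verdant) > 96 (Lumen) > 69 (Tessera) > 66 (Willow) > 60 (Cinder) > …
Larkspur wins with the top bid; all bids are sunk regardless.
Every bidder forfeits their bid regardless of winning.
Revenue = 60 + 38 + 69 + 43 + 66 + 98 + 96 + 105 + 44 = $619.

Total revenue: $619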